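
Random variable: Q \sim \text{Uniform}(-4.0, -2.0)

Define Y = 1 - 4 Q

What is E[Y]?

For Y = -4Q + 1:
E[Y] = -4 * E[Q] + 1
E[Q] = (-4 - 2)/2 = -3
E[Y] = -4 * (-3) + 1 = 13

13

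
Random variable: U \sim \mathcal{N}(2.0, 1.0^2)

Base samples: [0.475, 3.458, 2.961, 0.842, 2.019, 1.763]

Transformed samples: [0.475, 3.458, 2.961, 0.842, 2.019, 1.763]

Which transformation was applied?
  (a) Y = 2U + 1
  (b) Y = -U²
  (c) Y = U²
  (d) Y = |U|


Checking option (d) Y = |U|:
  U = 0.475 -> Y = 0.475 ✓
  U = 3.458 -> Y = 3.458 ✓
  U = 2.961 -> Y = 2.961 ✓
All samples match this transformation.

(d) |U|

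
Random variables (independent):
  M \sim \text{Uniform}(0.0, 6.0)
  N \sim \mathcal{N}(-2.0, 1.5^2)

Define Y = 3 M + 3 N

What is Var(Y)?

For independent RVs: Var(aX + bY) = a²Var(X) + b²Var(Y)
Var(M) = 3
Var(N) = 2.25
Var(Y) = 3²*3 + 3²*2.25
= 9*3 + 9*2.25 = 47.25

47.25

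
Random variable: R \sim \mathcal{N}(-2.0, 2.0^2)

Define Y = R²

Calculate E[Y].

E[R²] = Var(R) + (E[R])² = 4 + 4 = 8

8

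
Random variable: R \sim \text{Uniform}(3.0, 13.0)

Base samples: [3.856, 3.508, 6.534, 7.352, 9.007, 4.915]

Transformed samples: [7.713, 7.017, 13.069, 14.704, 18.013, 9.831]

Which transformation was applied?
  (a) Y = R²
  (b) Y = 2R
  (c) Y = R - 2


Checking option (b) Y = 2R:
  R = 3.856 -> Y = 7.713 ✓
  R = 3.508 -> Y = 7.017 ✓
  R = 6.534 -> Y = 13.069 ✓
All samples match this transformation.

(b) 2R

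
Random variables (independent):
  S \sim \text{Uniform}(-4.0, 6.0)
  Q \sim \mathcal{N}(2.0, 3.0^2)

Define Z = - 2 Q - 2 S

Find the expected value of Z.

E[Z] = -2*E[S] - 2*E[Q]
E[S] = 1
E[Q] = 2
E[Z] = -2*1 - 2*2 = -6

-6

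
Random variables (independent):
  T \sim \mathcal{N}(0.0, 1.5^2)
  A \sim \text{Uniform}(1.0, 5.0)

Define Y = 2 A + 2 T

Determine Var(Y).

For independent RVs: Var(aX + bY) = a²Var(X) + b²Var(Y)
Var(T) = 2.25
Var(A) = 1.3333333
Var(Y) = 2²*2.25 + 2²*1.3333333
= 4*2.25 + 4*1.3333333 = 14.333333

14.333333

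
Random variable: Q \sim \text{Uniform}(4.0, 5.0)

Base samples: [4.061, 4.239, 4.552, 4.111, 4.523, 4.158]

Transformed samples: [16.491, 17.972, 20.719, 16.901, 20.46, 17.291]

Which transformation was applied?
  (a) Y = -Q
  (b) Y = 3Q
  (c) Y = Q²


Checking option (c) Y = Q²:
  Q = 4.061 -> Y = 16.491 ✓
  Q = 4.239 -> Y = 17.972 ✓
  Q = 4.552 -> Y = 20.719 ✓
All samples match this transformation.

(c) Q²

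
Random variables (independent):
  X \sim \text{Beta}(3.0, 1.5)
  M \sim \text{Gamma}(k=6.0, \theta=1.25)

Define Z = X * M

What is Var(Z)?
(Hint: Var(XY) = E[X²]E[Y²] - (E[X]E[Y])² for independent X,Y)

Var(XY) = E[X²]E[Y²] - (E[X]E[Y])²
E[X] = 0.66666667, Var(X) = 0.04040404
E[M] = 7.5, Var(M) = 9.375
E[X²] = 0.04040404 + 0.66666667² = 0.48484848
E[M²] = 9.375 + 7.5² = 65.625
Var(Z) = 0.48484848*65.625 - (0.66666667*7.5)²
= 31.818182 - 25 = 6.8181818

6.8181818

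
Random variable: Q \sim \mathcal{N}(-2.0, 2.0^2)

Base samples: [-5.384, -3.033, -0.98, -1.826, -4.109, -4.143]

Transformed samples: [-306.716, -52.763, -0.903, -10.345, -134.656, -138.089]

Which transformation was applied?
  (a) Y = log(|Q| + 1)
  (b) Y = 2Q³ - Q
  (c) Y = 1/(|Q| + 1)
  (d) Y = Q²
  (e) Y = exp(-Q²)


Checking option (b) Y = 2Q³ - Q:
  Q = -5.384 -> Y = -306.716 ✓
  Q = -3.033 -> Y = -52.763 ✓
  Q = -0.98 -> Y = -0.903 ✓
All samples match this transformation.

(b) 2Q³ - Q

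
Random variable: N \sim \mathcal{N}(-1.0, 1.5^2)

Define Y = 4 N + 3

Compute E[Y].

For Y = 4N + 3:
E[Y] = 4 * E[N] + 3
E[N] = -1.0 = -1
E[Y] = 4 * (-1) + 3 = -1

-1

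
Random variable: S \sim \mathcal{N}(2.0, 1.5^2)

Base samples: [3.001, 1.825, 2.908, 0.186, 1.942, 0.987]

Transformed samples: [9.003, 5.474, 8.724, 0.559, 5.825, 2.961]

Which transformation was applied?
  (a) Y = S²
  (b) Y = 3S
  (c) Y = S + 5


Checking option (b) Y = 3S:
  S = 3.001 -> Y = 9.003 ✓
  S = 1.825 -> Y = 5.474 ✓
  S = 2.908 -> Y = 8.724 ✓
All samples match this transformation.

(b) 3S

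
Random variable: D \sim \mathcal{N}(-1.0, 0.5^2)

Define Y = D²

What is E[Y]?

Using E[X²] = Var(X) + (E[X])²:
E[D] = -1
Var(D) = 0.5^2 = 0.25
E[D²] = 0.25 + (-1)² = 0.25 + 1 = 1.25

1.25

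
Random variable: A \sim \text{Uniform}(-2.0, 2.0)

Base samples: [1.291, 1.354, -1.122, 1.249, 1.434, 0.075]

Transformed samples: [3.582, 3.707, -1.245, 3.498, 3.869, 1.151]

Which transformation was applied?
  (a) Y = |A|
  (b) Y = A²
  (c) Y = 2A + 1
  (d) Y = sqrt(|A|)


Checking option (c) Y = 2A + 1:
  A = 1.291 -> Y = 3.582 ✓
  A = 1.354 -> Y = 3.707 ✓
  A = -1.122 -> Y = -1.245 ✓
All samples match this transformation.

(c) 2A + 1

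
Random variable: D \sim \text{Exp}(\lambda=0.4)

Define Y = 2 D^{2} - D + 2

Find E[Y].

E[Y] = 2*E[D²] - 1*E[D] + 2
E[D] = 2.5
E[D²] = Var(D) + (E[D])² = 6.25 + 6.25 = 12.5
E[Y] = 2*12.5 - 1*2.5 + 2 = 24.5

24.5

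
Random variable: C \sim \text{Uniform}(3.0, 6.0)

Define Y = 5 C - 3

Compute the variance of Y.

For Y = aC + b: Var(Y) = a² * Var(C)
Var(C) = (6 - 3)^2/12 = 0.75
Var(Y) = 5² * 0.75 = 25 * 0.75 = 18.75

18.75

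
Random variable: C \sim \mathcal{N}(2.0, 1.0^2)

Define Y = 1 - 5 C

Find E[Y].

For Y = -5C + 1:
E[Y] = -5 * E[C] + 1
E[C] = 2.0 = 2
E[Y] = -5 * 2 + 1 = -9

-9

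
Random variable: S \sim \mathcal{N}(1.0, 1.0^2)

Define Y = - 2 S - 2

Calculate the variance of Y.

For Y = aS + b: Var(Y) = a² * Var(S)
Var(S) = 1.0^2 = 1
Var(Y) = (-2)² * 1 = 4 * 1 = 4

4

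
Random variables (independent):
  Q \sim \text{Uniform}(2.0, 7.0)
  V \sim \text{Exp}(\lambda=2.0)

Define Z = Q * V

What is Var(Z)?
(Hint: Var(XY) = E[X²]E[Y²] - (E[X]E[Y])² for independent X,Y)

Var(XY) = E[X²]E[Y²] - (E[X]E[Y])²
E[Q] = 4.5, Var(Q) = 2.0833333
E[V] = 0.5, Var(V) = 0.25
E[Q²] = 2.0833333 + 4.5² = 22.333333
E[V²] = 0.25 + 0.5² = 0.5
Var(Z) = 22.333333*0.5 - (4.5*0.5)²
= 11.166667 - 5.0625 = 6.1041667

6.1041667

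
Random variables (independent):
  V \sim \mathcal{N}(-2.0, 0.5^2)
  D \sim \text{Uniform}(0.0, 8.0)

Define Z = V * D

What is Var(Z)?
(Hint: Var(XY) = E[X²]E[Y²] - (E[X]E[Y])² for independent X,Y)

Var(XY) = E[X²]E[Y²] - (E[X]E[Y])²
E[V] = -2, Var(V) = 0.25
E[D] = 4, Var(D) = 5.3333333
E[V²] = 0.25 + (-2)² = 4.25
E[D²] = 5.3333333 + 4² = 21.333333
Var(Z) = 4.25*21.333333 - (-2*4)²
= 90.666667 - 64 = 26.666667

26.666667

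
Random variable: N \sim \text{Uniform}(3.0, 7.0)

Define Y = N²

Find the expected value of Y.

Using E[X²] = Var(X) + (E[X])²:
E[N] = 5
Var(N) = (7 - 3)^2/12 = 1.3333333
E[N²] = 1.3333333 + 5² = 1.3333333 + 25 = 26.333333

26.333333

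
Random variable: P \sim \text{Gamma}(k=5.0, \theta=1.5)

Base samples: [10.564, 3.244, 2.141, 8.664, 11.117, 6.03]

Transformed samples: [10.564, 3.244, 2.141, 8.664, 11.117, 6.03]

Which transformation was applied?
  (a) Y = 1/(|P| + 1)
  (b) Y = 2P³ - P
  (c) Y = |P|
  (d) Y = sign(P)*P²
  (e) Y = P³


Checking option (c) Y = |P|:
  P = 10.564 -> Y = 10.564 ✓
  P = 3.244 -> Y = 3.244 ✓
  P = 2.141 -> Y = 2.141 ✓
All samples match this transformation.

(c) |P|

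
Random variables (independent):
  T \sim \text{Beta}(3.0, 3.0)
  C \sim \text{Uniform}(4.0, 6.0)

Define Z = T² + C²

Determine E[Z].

E[Z] = E[T²] + E[C²]
E[T²] = Var(T) + E[T]² = 0.035714286 + 0.25 = 0.28571429
E[C²] = Var(C) + E[C]² = 0.33333333 + 25 = 25.333333
E[Z] = 0.28571429 + 25.333333 = 25.619048

25.619048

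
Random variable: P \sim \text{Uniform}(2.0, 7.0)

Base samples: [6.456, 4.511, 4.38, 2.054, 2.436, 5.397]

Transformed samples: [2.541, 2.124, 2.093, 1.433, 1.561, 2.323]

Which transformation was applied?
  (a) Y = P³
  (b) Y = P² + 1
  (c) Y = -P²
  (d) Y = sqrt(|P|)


Checking option (d) Y = sqrt(|P|):
  P = 6.456 -> Y = 2.541 ✓
  P = 4.511 -> Y = 2.124 ✓
  P = 4.38 -> Y = 2.093 ✓
All samples match this transformation.

(d) sqrt(|P|)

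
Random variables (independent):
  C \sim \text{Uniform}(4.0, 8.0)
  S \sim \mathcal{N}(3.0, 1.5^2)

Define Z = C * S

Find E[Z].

For independent RVs: E[XY] = E[X]*E[Y]
E[C] = 6
E[S] = 3
E[Z] = 6 * 3 = 18

18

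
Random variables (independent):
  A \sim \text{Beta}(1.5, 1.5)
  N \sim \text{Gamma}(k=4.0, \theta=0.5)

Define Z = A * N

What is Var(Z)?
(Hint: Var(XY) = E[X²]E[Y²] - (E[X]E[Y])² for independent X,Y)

Var(XY) = E[X²]E[Y²] - (E[X]E[Y])²
E[A] = 0.5, Var(A) = 0.0625
E[N] = 2, Var(N) = 1
E[A²] = 0.0625 + 0.5² = 0.3125
E[N²] = 1 + 2² = 5
Var(Z) = 0.3125*5 - (0.5*2)²
= 1.5625 - 1 = 0.5625

0.5625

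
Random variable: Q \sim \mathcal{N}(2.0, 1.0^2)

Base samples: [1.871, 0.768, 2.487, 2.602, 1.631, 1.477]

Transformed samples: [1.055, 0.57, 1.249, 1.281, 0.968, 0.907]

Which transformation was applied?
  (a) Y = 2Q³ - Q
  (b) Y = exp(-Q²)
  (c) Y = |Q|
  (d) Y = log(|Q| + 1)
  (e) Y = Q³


Checking option (d) Y = log(|Q| + 1):
  Q = 1.871 -> Y = 1.055 ✓
  Q = 0.768 -> Y = 0.57 ✓
  Q = 2.487 -> Y = 1.249 ✓
All samples match this transformation.

(d) log(|Q| + 1)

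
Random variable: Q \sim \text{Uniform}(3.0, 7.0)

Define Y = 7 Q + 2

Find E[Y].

For Y = 7Q + 2:
E[Y] = 7 * E[Q] + 2
E[Q] = (3 + 7)/2 = 5
E[Y] = 7 * 5 + 2 = 37

37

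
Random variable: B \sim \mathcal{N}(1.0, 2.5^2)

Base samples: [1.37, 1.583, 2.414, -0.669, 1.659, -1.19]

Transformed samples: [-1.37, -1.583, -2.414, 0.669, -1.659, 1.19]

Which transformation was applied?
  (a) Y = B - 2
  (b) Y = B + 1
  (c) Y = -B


Checking option (c) Y = -B:
  B = 1.37 -> Y = -1.37 ✓
  B = 1.583 -> Y = -1.583 ✓
  B = 2.414 -> Y = -2.414 ✓
All samples match this transformation.

(c) -B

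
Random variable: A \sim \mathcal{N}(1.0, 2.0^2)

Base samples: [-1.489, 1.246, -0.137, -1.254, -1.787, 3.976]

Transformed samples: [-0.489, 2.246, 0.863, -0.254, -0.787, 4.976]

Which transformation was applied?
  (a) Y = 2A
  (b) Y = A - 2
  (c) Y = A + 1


Checking option (c) Y = A + 1:
  A = -1.489 -> Y = -0.489 ✓
  A = 1.246 -> Y = 2.246 ✓
  A = -0.137 -> Y = 0.863 ✓
All samples match this transformation.

(c) A + 1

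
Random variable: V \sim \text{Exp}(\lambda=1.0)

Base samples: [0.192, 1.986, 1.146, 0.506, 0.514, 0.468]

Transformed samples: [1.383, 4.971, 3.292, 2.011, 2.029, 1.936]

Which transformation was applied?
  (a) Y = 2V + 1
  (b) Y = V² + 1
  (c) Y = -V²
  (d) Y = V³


Checking option (a) Y = 2V + 1:
  V = 0.192 -> Y = 1.383 ✓
  V = 1.986 -> Y = 4.971 ✓
  V = 1.146 -> Y = 3.292 ✓
All samples match this transformation.

(a) 2V + 1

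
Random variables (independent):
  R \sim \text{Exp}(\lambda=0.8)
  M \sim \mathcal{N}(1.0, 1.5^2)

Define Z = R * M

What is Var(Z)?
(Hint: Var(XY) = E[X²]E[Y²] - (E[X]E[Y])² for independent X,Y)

Var(XY) = E[X²]E[Y²] - (E[X]E[Y])²
E[R] = 1.25, Var(R) = 1.5625
E[M] = 1, Var(M) = 2.25
E[R²] = 1.5625 + 1.25² = 3.125
E[M²] = 2.25 + 1² = 3.25
Var(Z) = 3.125*3.25 - (1.25*1)²
= 10.15625 - 1.5625 = 8.59375

8.59375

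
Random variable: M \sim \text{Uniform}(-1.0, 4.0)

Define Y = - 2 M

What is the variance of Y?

For Y = aM + b: Var(Y) = a² * Var(M)
Var(M) = (4 + 1)^2/12 = 2.0833333
Var(Y) = (-2)² * 2.0833333 = 4 * 2.0833333 = 8.3333333

8.3333333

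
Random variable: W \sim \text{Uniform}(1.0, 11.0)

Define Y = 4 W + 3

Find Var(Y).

For Y = aW + b: Var(Y) = a² * Var(W)
Var(W) = (11 - 1)^2/12 = 8.3333333
Var(Y) = 4² * 8.3333333 = 16 * 8.3333333 = 133.33333

133.33333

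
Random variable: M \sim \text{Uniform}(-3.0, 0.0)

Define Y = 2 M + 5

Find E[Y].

For Y = 2M + 5:
E[Y] = 2 * E[M] + 5
E[M] = (-3 + 0)/2 = -1.5
E[Y] = 2 * (-1.5) + 5 = 2

2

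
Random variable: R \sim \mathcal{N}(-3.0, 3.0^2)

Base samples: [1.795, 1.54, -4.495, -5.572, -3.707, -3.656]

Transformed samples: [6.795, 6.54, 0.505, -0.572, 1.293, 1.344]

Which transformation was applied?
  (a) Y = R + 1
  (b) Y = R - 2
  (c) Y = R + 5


Checking option (c) Y = R + 5:
  R = 1.795 -> Y = 6.795 ✓
  R = 1.54 -> Y = 6.54 ✓
  R = -4.495 -> Y = 0.505 ✓
All samples match this transformation.

(c) R + 5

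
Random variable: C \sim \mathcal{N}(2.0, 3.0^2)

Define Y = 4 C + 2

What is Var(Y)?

For Y = aC + b: Var(Y) = a² * Var(C)
Var(C) = 3.0^2 = 9
Var(Y) = 4² * 9 = 16 * 9 = 144

144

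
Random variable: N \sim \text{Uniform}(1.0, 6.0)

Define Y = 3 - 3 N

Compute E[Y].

For Y = -3N + 3:
E[Y] = -3 * E[N] + 3
E[N] = (1 + 6)/2 = 3.5
E[Y] = -3 * 3.5 + 3 = -7.5

-7.5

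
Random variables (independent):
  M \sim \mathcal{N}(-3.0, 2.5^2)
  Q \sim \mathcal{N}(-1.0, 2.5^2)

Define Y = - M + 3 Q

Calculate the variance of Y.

For independent RVs: Var(aX + bY) = a²Var(X) + b²Var(Y)
Var(M) = 6.25
Var(Q) = 6.25
Var(Y) = (-1)²*6.25 + 3²*6.25
= 1*6.25 + 9*6.25 = 62.5

62.5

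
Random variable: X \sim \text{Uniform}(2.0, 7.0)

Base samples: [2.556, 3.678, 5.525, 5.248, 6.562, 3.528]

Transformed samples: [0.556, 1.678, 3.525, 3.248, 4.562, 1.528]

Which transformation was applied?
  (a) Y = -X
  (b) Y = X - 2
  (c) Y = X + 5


Checking option (b) Y = X - 2:
  X = 2.556 -> Y = 0.556 ✓
  X = 3.678 -> Y = 1.678 ✓
  X = 5.525 -> Y = 3.525 ✓
All samples match this transformation.

(b) X - 2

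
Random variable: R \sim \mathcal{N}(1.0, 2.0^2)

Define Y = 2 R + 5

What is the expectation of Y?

For Y = 2R + 5:
E[Y] = 2 * E[R] + 5
E[R] = 1.0 = 1
E[Y] = 2 * 1 + 5 = 7

7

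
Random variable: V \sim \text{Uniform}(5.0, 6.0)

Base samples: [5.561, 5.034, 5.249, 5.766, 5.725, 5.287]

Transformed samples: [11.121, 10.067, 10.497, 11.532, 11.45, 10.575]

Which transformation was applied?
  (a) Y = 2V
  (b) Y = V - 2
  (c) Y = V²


Checking option (a) Y = 2V:
  V = 5.561 -> Y = 11.121 ✓
  V = 5.034 -> Y = 10.067 ✓
  V = 5.249 -> Y = 10.497 ✓
All samples match this transformation.

(a) 2V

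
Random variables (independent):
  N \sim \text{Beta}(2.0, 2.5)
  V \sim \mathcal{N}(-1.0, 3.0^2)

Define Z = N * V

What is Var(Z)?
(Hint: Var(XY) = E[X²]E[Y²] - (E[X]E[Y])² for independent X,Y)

Var(XY) = E[X²]E[Y²] - (E[X]E[Y])²
E[N] = 0.44444444, Var(N) = 0.044893378
E[V] = -1, Var(V) = 9
E[N²] = 0.044893378 + 0.44444444² = 0.24242424
E[V²] = 9 + (-1)² = 10
Var(Z) = 0.24242424*10 - (0.44444444*(-1))²
= 2.4242424 - 0.19753086 = 2.2267116

2.2267116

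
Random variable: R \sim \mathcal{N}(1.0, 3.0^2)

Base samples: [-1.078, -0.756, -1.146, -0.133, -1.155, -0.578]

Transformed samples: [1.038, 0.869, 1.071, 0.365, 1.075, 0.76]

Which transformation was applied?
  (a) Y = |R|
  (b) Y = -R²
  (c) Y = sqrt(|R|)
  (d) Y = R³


Checking option (c) Y = sqrt(|R|):
  R = -1.078 -> Y = 1.038 ✓
  R = -0.756 -> Y = 0.869 ✓
  R = -1.146 -> Y = 1.071 ✓
All samples match this transformation.

(c) sqrt(|R|)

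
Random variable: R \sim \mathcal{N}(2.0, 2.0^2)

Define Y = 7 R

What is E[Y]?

For Y = 7R:
E[Y] = 7 * E[R]
E[R] = 2.0 = 2
E[Y] = 7 * 2 = 14

14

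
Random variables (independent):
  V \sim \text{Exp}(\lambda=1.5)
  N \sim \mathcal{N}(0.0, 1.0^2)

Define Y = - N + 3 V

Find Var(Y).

For independent RVs: Var(aX + bY) = a²Var(X) + b²Var(Y)
Var(V) = 0.44444444
Var(N) = 1
Var(Y) = 3²*0.44444444 + (-1)²*1
= 9*0.44444444 + 1*1 = 5

5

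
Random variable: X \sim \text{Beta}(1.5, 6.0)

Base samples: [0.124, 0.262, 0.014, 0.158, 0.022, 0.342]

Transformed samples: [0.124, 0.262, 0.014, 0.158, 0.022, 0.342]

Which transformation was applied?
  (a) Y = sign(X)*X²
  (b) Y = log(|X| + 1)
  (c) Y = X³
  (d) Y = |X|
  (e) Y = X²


Checking option (d) Y = |X|:
  X = 0.124 -> Y = 0.124 ✓
  X = 0.262 -> Y = 0.262 ✓
  X = 0.014 -> Y = 0.014 ✓
All samples match this transformation.

(d) |X|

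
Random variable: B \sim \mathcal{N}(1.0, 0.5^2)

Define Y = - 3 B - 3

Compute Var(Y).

For Y = aB + b: Var(Y) = a² * Var(B)
Var(B) = 0.5^2 = 0.25
Var(Y) = (-3)² * 0.25 = 9 * 0.25 = 2.25

2.25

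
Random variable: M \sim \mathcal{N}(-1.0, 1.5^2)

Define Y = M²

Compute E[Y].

Using E[X²] = Var(X) + (E[X])²:
E[M] = -1
Var(M) = 1.5^2 = 2.25
E[M²] = 2.25 + (-1)² = 2.25 + 1 = 3.25

3.25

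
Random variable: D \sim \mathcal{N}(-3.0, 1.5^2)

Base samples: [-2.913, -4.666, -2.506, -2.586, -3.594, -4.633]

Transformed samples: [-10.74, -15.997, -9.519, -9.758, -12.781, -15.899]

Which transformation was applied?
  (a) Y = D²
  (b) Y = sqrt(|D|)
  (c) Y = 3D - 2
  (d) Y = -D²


Checking option (c) Y = 3D - 2:
  D = -2.913 -> Y = -10.74 ✓
  D = -4.666 -> Y = -15.997 ✓
  D = -2.506 -> Y = -9.519 ✓
All samples match this transformation.

(c) 3D - 2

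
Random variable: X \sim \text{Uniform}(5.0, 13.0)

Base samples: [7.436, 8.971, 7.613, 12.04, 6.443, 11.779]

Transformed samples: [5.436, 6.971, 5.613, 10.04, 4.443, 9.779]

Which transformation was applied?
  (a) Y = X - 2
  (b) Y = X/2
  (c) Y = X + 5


Checking option (a) Y = X - 2:
  X = 7.436 -> Y = 5.436 ✓
  X = 8.971 -> Y = 6.971 ✓
  X = 7.613 -> Y = 5.613 ✓
All samples match this transformation.

(a) X - 2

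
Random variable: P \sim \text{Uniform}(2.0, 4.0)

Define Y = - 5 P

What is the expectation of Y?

For Y = -5P:
E[Y] = -5 * E[P]
E[P] = (2 + 4)/2 = 3
E[Y] = -5 * 3 = -15

-15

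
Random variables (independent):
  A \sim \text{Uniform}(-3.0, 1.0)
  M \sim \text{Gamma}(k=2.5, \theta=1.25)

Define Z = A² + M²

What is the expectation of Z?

E[Z] = E[A²] + E[M²]
E[A²] = Var(A) + E[A]² = 1.3333333 + 1 = 2.3333333
E[M²] = Var(M) + E[M]² = 3.90625 + 9.765625 = 13.671875
E[Z] = 2.3333333 + 13.671875 = 16.005208

16.005208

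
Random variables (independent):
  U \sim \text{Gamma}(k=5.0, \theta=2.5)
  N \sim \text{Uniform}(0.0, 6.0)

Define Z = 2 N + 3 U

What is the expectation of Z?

E[Z] = 3*E[U] + 2*E[N]
E[U] = 12.5
E[N] = 3
E[Z] = 3*12.5 + 2*3 = 43.5

43.5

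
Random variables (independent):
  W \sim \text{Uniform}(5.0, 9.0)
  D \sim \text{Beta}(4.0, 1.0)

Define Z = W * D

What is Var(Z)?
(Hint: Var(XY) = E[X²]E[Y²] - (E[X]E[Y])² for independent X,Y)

Var(XY) = E[X²]E[Y²] - (E[X]E[Y])²
E[W] = 7, Var(W) = 1.3333333
E[D] = 0.8, Var(D) = 0.026666667
E[W²] = 1.3333333 + 7² = 50.333333
E[D²] = 0.026666667 + 0.8² = 0.66666667
Var(Z) = 50.333333*0.66666667 - (7*0.8)²
= 33.555556 - 31.36 = 2.1955556

2.1955556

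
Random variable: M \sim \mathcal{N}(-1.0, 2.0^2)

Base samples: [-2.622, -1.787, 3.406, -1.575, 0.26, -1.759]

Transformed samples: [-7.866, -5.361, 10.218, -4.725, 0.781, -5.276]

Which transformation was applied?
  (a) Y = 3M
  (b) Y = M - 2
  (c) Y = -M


Checking option (a) Y = 3M:
  M = -2.622 -> Y = -7.866 ✓
  M = -1.787 -> Y = -5.361 ✓
  M = 3.406 -> Y = 10.218 ✓
All samples match this transformation.

(a) 3M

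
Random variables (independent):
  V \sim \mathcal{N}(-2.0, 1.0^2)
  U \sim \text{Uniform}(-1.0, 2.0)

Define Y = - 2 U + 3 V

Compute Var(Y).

For independent RVs: Var(aX + bY) = a²Var(X) + b²Var(Y)
Var(V) = 1
Var(U) = 0.75
Var(Y) = 3²*1 + (-2)²*0.75
= 9*1 + 4*0.75 = 12

12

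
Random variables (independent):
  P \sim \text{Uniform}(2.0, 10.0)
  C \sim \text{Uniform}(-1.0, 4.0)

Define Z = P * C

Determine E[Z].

For independent RVs: E[XY] = E[X]*E[Y]
E[P] = 6
E[C] = 1.5
E[Z] = 6 * 1.5 = 9

9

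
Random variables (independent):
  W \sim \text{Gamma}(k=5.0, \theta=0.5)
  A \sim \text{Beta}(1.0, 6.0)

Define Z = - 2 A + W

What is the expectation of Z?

E[Z] = 1*E[W] - 2*E[A]
E[W] = 2.5
E[A] = 0.14285714
E[Z] = 1*2.5 - 2*0.14285714 = 2.2142857

2.2142857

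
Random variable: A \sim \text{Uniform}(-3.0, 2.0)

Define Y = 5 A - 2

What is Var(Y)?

For Y = aA + b: Var(Y) = a² * Var(A)
Var(A) = (2 + 3)^2/12 = 2.0833333
Var(Y) = 5² * 2.0833333 = 25 * 2.0833333 = 52.083333

52.083333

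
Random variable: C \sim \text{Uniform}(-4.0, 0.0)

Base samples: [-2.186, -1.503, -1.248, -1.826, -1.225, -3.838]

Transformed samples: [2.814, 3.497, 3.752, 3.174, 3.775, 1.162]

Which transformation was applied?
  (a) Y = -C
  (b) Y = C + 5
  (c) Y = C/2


Checking option (b) Y = C + 5:
  C = -2.186 -> Y = 2.814 ✓
  C = -1.503 -> Y = 3.497 ✓
  C = -1.248 -> Y = 3.752 ✓
All samples match this transformation.

(b) C + 5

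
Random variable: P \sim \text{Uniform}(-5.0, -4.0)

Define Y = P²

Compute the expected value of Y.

E[P²] = Var(P) + (E[P])² = 0.083333333 + 20.25 = 20.333333

20.333333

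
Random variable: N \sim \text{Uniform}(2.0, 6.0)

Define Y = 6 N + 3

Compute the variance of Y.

For Y = aN + b: Var(Y) = a² * Var(N)
Var(N) = (6 - 2)^2/12 = 1.3333333
Var(Y) = 6² * 1.3333333 = 36 * 1.3333333 = 48

48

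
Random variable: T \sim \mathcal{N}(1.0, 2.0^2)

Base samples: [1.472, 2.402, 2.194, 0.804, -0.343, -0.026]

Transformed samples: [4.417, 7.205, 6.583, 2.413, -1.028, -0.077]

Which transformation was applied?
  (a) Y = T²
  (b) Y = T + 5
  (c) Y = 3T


Checking option (c) Y = 3T:
  T = 1.472 -> Y = 4.417 ✓
  T = 2.402 -> Y = 7.205 ✓
  T = 2.194 -> Y = 6.583 ✓
All samples match this transformation.

(c) 3T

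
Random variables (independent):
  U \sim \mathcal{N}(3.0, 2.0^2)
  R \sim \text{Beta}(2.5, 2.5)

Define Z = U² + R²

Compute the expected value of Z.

E[Z] = E[U²] + E[R²]
E[U²] = Var(U) + E[U]² = 4 + 9 = 13
E[R²] = Var(R) + E[R]² = 0.041666667 + 0.25 = 0.29166667
E[Z] = 13 + 0.29166667 = 13.291667

13.291667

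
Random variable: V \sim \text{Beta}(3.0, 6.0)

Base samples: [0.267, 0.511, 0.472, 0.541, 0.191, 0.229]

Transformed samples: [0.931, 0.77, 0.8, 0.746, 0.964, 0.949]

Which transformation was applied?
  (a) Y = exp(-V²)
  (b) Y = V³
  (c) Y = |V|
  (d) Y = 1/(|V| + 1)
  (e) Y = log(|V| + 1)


Checking option (a) Y = exp(-V²):
  V = 0.267 -> Y = 0.931 ✓
  V = 0.511 -> Y = 0.77 ✓
  V = 0.472 -> Y = 0.8 ✓
All samples match this transformation.

(a) exp(-V²)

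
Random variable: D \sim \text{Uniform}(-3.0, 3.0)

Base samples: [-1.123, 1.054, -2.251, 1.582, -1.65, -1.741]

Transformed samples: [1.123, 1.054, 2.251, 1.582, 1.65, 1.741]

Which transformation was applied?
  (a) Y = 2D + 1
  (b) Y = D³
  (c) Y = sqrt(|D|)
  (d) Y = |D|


Checking option (d) Y = |D|:
  D = -1.123 -> Y = 1.123 ✓
  D = 1.054 -> Y = 1.054 ✓
  D = -2.251 -> Y = 2.251 ✓
All samples match this transformation.

(d) |D|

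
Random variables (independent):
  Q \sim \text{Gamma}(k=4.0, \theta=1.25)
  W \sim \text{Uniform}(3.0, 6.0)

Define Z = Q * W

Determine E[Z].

For independent RVs: E[XY] = E[X]*E[Y]
E[Q] = 5
E[W] = 4.5
E[Z] = 5 * 4.5 = 22.5

22.5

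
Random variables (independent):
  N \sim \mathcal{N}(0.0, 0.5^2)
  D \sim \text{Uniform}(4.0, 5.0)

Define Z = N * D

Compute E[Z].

For independent RVs: E[XY] = E[X]*E[Y]
E[N] = 0
E[D] = 4.5
E[Z] = 0 * 4.5 = 0

0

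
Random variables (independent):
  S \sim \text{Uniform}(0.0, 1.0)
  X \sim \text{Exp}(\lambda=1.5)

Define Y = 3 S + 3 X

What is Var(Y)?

For independent RVs: Var(aX + bY) = a²Var(X) + b²Var(Y)
Var(S) = 0.083333333
Var(X) = 0.44444444
Var(Y) = 3²*0.083333333 + 3²*0.44444444
= 9*0.083333333 + 9*0.44444444 = 4.75

4.75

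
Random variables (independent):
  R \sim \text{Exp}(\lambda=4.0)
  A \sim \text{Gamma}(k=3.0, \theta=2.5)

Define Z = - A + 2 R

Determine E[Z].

E[Z] = 2*E[R] - 1*E[A]
E[R] = 0.25
E[A] = 7.5
E[Z] = 2*0.25 - 1*7.5 = -7

-7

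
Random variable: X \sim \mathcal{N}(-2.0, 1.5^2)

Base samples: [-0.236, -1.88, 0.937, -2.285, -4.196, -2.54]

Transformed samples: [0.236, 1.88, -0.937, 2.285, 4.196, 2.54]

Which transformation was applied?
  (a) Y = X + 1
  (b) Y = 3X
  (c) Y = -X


Checking option (c) Y = -X:
  X = -0.236 -> Y = 0.236 ✓
  X = -1.88 -> Y = 1.88 ✓
  X = 0.937 -> Y = -0.937 ✓
All samples match this transformation.

(c) -X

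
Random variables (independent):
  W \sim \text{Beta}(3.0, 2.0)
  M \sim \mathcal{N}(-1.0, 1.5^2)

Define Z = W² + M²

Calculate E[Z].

E[Z] = E[W²] + E[M²]
E[W²] = Var(W) + E[W]² = 0.04 + 0.36 = 0.4
E[M²] = Var(M) + E[M]² = 2.25 + 1 = 3.25
E[Z] = 0.4 + 3.25 = 3.65

3.65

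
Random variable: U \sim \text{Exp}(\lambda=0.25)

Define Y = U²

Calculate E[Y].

Using E[X²] = Var(X) + (E[X])²:
E[U] = 4
Var(U) = 1/0.25^2 = 16
E[U²] = 16 + 4² = 16 + 16 = 32

32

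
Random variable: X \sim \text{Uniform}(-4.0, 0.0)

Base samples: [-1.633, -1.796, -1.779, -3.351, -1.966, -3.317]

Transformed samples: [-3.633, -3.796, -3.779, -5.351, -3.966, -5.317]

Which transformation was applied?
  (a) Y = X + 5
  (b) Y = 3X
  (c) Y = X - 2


Checking option (c) Y = X - 2:
  X = -1.633 -> Y = -3.633 ✓
  X = -1.796 -> Y = -3.796 ✓
  X = -1.779 -> Y = -3.779 ✓
All samples match this transformation.

(c) X - 2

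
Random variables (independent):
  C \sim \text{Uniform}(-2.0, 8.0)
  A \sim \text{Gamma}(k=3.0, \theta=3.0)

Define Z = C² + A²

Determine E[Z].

E[Z] = E[C²] + E[A²]
E[C²] = Var(C) + E[C]² = 8.3333333 + 9 = 17.333333
E[A²] = Var(A) + E[A]² = 27 + 81 = 108
E[Z] = 17.333333 + 108 = 125.33333

125.33333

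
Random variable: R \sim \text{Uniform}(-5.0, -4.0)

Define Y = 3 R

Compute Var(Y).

For Y = aR + b: Var(Y) = a² * Var(R)
Var(R) = (-4 + 5)^2/12 = 0.083333333
Var(Y) = 3² * 0.083333333 = 9 * 0.083333333 = 0.75

0.75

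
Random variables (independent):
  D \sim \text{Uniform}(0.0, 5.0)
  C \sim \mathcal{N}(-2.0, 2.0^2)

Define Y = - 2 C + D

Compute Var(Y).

For independent RVs: Var(aX + bY) = a²Var(X) + b²Var(Y)
Var(D) = 2.0833333
Var(C) = 4
Var(Y) = 1²*2.0833333 + (-2)²*4
= 1*2.0833333 + 4*4 = 18.083333

18.083333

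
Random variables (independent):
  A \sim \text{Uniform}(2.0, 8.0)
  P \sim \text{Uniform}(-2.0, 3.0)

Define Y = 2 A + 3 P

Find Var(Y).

For independent RVs: Var(aX + bY) = a²Var(X) + b²Var(Y)
Var(A) = 3
Var(P) = 2.0833333
Var(Y) = 2²*3 + 3²*2.0833333
= 4*3 + 9*2.0833333 = 30.75

30.75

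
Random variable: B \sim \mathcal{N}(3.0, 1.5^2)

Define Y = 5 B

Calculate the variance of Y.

For Y = aB + b: Var(Y) = a² * Var(B)
Var(B) = 1.5^2 = 2.25
Var(Y) = 5² * 2.25 = 25 * 2.25 = 56.25

56.25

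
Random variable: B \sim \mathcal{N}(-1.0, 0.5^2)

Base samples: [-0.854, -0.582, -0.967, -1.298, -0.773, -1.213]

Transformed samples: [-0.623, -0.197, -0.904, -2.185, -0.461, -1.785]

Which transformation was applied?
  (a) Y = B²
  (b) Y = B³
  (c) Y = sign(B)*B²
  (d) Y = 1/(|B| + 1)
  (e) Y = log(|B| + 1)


Checking option (b) Y = B³:
  B = -0.854 -> Y = -0.623 ✓
  B = -0.582 -> Y = -0.197 ✓
  B = -0.967 -> Y = -0.904 ✓
All samples match this transformation.

(b) B³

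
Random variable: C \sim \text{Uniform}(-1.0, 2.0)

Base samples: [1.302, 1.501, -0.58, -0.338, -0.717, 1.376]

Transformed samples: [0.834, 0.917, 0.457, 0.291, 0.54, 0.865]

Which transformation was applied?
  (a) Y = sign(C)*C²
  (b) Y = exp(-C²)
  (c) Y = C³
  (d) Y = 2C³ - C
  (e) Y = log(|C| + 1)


Checking option (e) Y = log(|C| + 1):
  C = 1.302 -> Y = 0.834 ✓
  C = 1.501 -> Y = 0.917 ✓
  C = -0.58 -> Y = 0.457 ✓
All samples match this transformation.

(e) log(|C| + 1)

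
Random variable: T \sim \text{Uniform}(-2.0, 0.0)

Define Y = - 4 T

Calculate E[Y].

For Y = -4T:
E[Y] = -4 * E[T]
E[T] = (-2 + 0)/2 = -1
E[Y] = -4 * (-1) = 4

4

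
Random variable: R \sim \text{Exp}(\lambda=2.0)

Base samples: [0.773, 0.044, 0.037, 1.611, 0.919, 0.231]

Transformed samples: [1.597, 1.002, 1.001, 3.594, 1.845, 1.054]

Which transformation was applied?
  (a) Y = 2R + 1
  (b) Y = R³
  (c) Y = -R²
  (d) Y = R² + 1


Checking option (d) Y = R² + 1:
  R = 0.773 -> Y = 1.597 ✓
  R = 0.044 -> Y = 1.002 ✓
  R = 0.037 -> Y = 1.001 ✓
All samples match this transformation.

(d) R² + 1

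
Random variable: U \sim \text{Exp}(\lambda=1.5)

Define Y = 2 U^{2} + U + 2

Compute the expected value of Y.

E[Y] = 2*E[U²] + 1*E[U] + 2
E[U] = 0.66666667
E[U²] = Var(U) + (E[U])² = 0.44444444 + 0.44444444 = 0.88888889
E[Y] = 2*0.88888889 + 1*0.66666667 + 2 = 4.4444444

4.4444444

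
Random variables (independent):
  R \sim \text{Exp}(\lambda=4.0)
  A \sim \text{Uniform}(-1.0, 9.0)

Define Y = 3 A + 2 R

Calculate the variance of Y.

For independent RVs: Var(aX + bY) = a²Var(X) + b²Var(Y)
Var(R) = 0.0625
Var(A) = 8.3333333
Var(Y) = 2²*0.0625 + 3²*8.3333333
= 4*0.0625 + 9*8.3333333 = 75.25

75.25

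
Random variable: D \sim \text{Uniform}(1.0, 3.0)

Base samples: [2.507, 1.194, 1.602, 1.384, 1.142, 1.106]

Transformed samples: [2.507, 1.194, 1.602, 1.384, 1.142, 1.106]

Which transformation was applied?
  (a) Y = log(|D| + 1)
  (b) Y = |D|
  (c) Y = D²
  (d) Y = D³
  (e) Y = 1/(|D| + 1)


Checking option (b) Y = |D|:
  D = 2.507 -> Y = 2.507 ✓
  D = 1.194 -> Y = 1.194 ✓
  D = 1.602 -> Y = 1.602 ✓
All samples match this transformation.

(b) |D|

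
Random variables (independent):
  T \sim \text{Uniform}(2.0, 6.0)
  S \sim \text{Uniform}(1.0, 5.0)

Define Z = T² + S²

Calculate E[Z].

E[Z] = E[T²] + E[S²]
E[T²] = Var(T) + E[T]² = 1.3333333 + 16 = 17.333333
E[S²] = Var(S) + E[S]² = 1.3333333 + 9 = 10.333333
E[Z] = 17.333333 + 10.333333 = 27.666667

27.666667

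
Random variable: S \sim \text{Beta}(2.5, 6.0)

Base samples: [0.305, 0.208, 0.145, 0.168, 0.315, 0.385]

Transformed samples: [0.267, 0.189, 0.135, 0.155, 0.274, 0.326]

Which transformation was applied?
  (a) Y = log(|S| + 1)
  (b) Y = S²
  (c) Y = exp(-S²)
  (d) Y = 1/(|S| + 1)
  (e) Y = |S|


Checking option (a) Y = log(|S| + 1):
  S = 0.305 -> Y = 0.267 ✓
  S = 0.208 -> Y = 0.189 ✓
  S = 0.145 -> Y = 0.135 ✓
All samples match this transformation.

(a) log(|S| + 1)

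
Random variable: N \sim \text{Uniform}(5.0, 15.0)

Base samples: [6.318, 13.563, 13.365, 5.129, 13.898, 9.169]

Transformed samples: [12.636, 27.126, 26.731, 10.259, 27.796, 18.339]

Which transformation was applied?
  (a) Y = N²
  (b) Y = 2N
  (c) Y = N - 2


Checking option (b) Y = 2N:
  N = 6.318 -> Y = 12.636 ✓
  N = 13.563 -> Y = 27.126 ✓
  N = 13.365 -> Y = 26.731 ✓
All samples match this transformation.

(b) 2N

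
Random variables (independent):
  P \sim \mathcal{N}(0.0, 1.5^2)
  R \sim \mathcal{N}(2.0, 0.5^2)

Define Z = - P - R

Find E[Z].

E[Z] = -1*E[P] - 1*E[R]
E[P] = 0
E[R] = 2
E[Z] = -1*0 - 1*2 = -2

-2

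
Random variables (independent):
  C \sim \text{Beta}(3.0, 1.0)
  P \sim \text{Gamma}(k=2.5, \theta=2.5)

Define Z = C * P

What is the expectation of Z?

For independent RVs: E[XY] = E[X]*E[Y]
E[C] = 0.75
E[P] = 6.25
E[Z] = 0.75 * 6.25 = 4.6875

4.6875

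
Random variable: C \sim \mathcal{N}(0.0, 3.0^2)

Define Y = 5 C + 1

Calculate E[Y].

For Y = 5C + 1:
E[Y] = 5 * E[C] + 1
E[C] = 0.0 = 0
E[Y] = 5 * 0 + 1 = 1

1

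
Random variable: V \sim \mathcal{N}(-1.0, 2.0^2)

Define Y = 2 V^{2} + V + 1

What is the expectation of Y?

E[Y] = 2*E[V²] + 1*E[V] + 1
E[V] = -1
E[V²] = Var(V) + (E[V])² = 4 + 1 = 5
E[Y] = 2*5 + 1*(-1) + 1 = 10

10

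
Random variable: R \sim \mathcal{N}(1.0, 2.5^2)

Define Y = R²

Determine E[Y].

E[R²] = Var(R) + (E[R])² = 6.25 + 1 = 7.25

7.25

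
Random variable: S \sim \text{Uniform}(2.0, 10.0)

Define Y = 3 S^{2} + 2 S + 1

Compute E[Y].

E[Y] = 3*E[S²] + 2*E[S] + 1
E[S] = 6
E[S²] = Var(S) + (E[S])² = 5.3333333 + 36 = 41.333333
E[Y] = 3*41.333333 + 2*6 + 1 = 137

137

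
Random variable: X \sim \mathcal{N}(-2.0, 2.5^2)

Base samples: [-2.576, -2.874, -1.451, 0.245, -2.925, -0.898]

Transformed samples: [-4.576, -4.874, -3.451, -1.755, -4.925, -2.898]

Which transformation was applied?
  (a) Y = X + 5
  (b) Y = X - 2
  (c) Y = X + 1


Checking option (b) Y = X - 2:
  X = -2.576 -> Y = -4.576 ✓
  X = -2.874 -> Y = -4.874 ✓
  X = -1.451 -> Y = -3.451 ✓
All samples match this transformation.

(b) X - 2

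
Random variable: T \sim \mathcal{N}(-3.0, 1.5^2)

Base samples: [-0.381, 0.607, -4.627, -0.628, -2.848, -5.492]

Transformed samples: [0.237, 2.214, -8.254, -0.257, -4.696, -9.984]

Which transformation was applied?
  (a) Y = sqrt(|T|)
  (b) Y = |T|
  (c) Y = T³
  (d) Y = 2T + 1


Checking option (d) Y = 2T + 1:
  T = -0.381 -> Y = 0.237 ✓
  T = 0.607 -> Y = 2.214 ✓
  T = -4.627 -> Y = -8.254 ✓
All samples match this transformation.

(d) 2T + 1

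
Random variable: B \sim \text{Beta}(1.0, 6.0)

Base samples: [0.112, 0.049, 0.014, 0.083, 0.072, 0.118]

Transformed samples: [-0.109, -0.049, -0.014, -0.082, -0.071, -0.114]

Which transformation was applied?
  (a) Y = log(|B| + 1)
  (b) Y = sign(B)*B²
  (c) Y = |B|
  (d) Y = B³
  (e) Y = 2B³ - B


Checking option (e) Y = 2B³ - B:
  B = 0.112 -> Y = -0.109 ✓
  B = 0.049 -> Y = -0.049 ✓
  B = 0.014 -> Y = -0.014 ✓
All samples match this transformation.

(e) 2B³ - B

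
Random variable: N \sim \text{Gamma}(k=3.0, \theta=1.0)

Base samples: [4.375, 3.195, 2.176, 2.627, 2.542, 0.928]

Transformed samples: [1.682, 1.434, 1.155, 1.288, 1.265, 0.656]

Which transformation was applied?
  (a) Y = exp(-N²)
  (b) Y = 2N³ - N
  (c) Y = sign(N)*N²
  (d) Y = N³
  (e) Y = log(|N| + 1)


Checking option (e) Y = log(|N| + 1):
  N = 4.375 -> Y = 1.682 ✓
  N = 3.195 -> Y = 1.434 ✓
  N = 2.176 -> Y = 1.155 ✓
All samples match this transformation.

(e) log(|N| + 1)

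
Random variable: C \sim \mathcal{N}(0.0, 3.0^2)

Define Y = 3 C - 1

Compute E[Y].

For Y = 3C - 1:
E[Y] = 3 * E[C] - 1
E[C] = 0.0 = 0
E[Y] = 3 * 0 - 1 = -1

-1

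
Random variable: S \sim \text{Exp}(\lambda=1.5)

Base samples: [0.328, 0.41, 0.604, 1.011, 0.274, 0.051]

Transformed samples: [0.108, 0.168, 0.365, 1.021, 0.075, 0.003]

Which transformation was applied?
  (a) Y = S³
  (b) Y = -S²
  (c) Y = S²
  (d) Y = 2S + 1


Checking option (c) Y = S²:
  S = 0.328 -> Y = 0.108 ✓
  S = 0.41 -> Y = 0.168 ✓
  S = 0.604 -> Y = 0.365 ✓
All samples match this transformation.

(c) S²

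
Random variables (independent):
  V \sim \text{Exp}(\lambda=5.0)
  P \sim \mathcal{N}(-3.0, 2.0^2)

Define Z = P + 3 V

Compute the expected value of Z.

E[Z] = 3*E[V] + 1*E[P]
E[V] = 0.2
E[P] = -3
E[Z] = 3*0.2 + 1*(-3) = -2.4

-2.4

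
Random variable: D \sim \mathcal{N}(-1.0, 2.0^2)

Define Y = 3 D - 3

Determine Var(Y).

For Y = aD + b: Var(Y) = a² * Var(D)
Var(D) = 2.0^2 = 4
Var(Y) = 3² * 4 = 9 * 4 = 36

36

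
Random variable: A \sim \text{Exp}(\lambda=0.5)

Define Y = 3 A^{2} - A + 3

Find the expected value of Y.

E[Y] = 3*E[A²] - 1*E[A] + 3
E[A] = 2
E[A²] = Var(A) + (E[A])² = 4 + 4 = 8
E[Y] = 3*8 - 1*2 + 3 = 25

25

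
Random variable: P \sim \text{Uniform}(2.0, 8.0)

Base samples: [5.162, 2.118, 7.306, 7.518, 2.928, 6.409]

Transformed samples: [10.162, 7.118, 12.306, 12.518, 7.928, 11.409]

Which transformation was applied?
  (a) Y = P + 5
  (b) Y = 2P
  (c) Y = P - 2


Checking option (a) Y = P + 5:
  P = 5.162 -> Y = 10.162 ✓
  P = 2.118 -> Y = 7.118 ✓
  P = 7.306 -> Y = 12.306 ✓
All samples match this transformation.

(a) P + 5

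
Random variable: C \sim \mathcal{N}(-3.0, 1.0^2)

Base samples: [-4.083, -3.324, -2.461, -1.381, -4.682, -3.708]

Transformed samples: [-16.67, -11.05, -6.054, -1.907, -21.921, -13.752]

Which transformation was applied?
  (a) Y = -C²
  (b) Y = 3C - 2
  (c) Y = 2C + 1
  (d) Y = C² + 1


Checking option (a) Y = -C²:
  C = -4.083 -> Y = -16.67 ✓
  C = -3.324 -> Y = -11.05 ✓
  C = -2.461 -> Y = -6.054 ✓
All samples match this transformation.

(a) -C²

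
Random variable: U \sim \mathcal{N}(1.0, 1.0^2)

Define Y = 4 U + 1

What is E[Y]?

For Y = 4U + 1:
E[Y] = 4 * E[U] + 1
E[U] = 1.0 = 1
E[Y] = 4 * 1 + 1 = 5

5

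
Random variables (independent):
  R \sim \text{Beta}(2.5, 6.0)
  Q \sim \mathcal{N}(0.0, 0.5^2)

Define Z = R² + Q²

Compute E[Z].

E[Z] = E[R²] + E[Q²]
E[R²] = Var(R) + E[R]² = 0.021853943 + 0.08650519 = 0.10835913
E[Q²] = Var(Q) + E[Q]² = 0.25 + 0 = 0.25
E[Z] = 0.10835913 + 0.25 = 0.35835913

0.35835913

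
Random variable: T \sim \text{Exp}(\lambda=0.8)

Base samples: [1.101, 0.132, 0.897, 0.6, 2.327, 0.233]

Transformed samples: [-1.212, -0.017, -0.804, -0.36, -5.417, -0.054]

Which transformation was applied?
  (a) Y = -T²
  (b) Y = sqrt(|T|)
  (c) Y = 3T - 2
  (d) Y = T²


Checking option (a) Y = -T²:
  T = 1.101 -> Y = -1.212 ✓
  T = 0.132 -> Y = -0.017 ✓
  T = 0.897 -> Y = -0.804 ✓
All samples match this transformation.

(a) -T²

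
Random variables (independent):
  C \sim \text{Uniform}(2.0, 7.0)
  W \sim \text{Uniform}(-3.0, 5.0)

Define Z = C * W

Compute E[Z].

For independent RVs: E[XY] = E[X]*E[Y]
E[C] = 4.5
E[W] = 1
E[Z] = 4.5 * 1 = 4.5

4.5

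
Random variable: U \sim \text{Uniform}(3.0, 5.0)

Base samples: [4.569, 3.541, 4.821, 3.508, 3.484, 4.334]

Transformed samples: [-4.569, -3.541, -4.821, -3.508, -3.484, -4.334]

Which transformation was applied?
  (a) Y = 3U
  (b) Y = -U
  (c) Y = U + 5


Checking option (b) Y = -U:
  U = 4.569 -> Y = -4.569 ✓
  U = 3.541 -> Y = -3.541 ✓
  U = 4.821 -> Y = -4.821 ✓
All samples match this transformation.

(b) -U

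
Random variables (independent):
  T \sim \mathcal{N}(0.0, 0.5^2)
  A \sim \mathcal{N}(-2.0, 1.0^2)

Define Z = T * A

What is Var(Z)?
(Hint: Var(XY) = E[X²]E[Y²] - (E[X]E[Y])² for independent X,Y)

Var(XY) = E[X²]E[Y²] - (E[X]E[Y])²
E[T] = 0, Var(T) = 0.25
E[A] = -2, Var(A) = 1
E[T²] = 0.25 + 0² = 0.25
E[A²] = 1 + (-2)² = 5
Var(Z) = 0.25*5 - (0*(-2))²
= 1.25 - 0 = 1.25

1.25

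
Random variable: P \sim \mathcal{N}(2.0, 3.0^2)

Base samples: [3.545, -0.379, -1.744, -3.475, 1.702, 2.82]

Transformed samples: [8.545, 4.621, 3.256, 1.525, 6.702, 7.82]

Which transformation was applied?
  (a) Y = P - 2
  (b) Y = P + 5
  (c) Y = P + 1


Checking option (b) Y = P + 5:
  P = 3.545 -> Y = 8.545 ✓
  P = -0.379 -> Y = 4.621 ✓
  P = -1.744 -> Y = 3.256 ✓
All samples match this transformation.

(b) P + 5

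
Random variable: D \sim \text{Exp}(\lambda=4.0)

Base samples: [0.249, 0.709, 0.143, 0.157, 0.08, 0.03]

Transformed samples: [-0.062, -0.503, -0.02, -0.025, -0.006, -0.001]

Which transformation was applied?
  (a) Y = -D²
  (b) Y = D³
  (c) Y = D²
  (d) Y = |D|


Checking option (a) Y = -D²:
  D = 0.249 -> Y = -0.062 ✓
  D = 0.709 -> Y = -0.503 ✓
  D = 0.143 -> Y = -0.02 ✓
All samples match this transformation.

(a) -D²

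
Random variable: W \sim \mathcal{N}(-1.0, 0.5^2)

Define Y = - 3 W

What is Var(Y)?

For Y = aW + b: Var(Y) = a² * Var(W)
Var(W) = 0.5^2 = 0.25
Var(Y) = (-3)² * 0.25 = 9 * 0.25 = 2.25

2.25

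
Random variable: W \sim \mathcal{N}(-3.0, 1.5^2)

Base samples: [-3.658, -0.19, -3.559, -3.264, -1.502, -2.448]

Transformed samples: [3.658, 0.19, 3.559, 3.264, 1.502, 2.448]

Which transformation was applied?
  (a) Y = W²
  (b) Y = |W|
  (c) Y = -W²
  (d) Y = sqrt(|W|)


Checking option (b) Y = |W|:
  W = -3.658 -> Y = 3.658 ✓
  W = -0.19 -> Y = 0.19 ✓
  W = -3.559 -> Y = 3.559 ✓
All samples match this transformation.

(b) |W|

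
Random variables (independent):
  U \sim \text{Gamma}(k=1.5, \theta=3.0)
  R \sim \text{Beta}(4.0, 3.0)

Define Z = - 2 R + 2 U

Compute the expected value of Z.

E[Z] = 2*E[U] - 2*E[R]
E[U] = 4.5
E[R] = 0.57142857
E[Z] = 2*4.5 - 2*0.57142857 = 7.8571429

7.8571429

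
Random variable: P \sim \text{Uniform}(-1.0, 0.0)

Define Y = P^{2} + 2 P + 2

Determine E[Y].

E[Y] = 1*E[P²] + 2*E[P] + 2
E[P] = -0.5
E[P²] = Var(P) + (E[P])² = 0.083333333 + 0.25 = 0.33333333
E[Y] = 1*0.33333333 + 2*(-0.5) + 2 = 1.3333333

1.3333333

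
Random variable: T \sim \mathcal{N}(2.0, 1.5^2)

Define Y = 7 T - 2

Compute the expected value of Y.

For Y = 7T - 2:
E[Y] = 7 * E[T] - 2
E[T] = 2.0 = 2
E[Y] = 7 * 2 - 2 = 12

12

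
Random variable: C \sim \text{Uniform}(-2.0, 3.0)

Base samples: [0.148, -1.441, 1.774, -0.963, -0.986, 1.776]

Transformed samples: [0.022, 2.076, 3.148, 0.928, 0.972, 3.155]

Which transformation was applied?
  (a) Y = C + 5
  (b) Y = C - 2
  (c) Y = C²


Checking option (c) Y = C²:
  C = 0.148 -> Y = 0.022 ✓
  C = -1.441 -> Y = 2.076 ✓
  C = 1.774 -> Y = 3.148 ✓
All samples match this transformation.

(c) C²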